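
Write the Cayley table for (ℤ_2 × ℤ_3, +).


Elements: {(0,0), (0,1), (0,2), (1,0), (1,1), (1,2)}
Operation: componentwise addition mod (2, 3)
Entry (a, b) = ((a₁+b₁) mod 2, (a₂+b₂) mod 3)

Cayley table:
      | (0,0) | (0,1) | (0,2) | (1,0) | (1,1) | (1,2)
(0,0) | (0,0) | (0,1) | (0,2) | (1,0) | (1,1) | (1,2)
(0,1) | (0,1) | (0,2) | (0,0) | (1,1) | (1,2) | (1,0)
(0,2) | (0,2) | (0,0) | (0,1) | (1,2) | (1,0) | (1,1)
(1,0) | (1,0) | (1,1) | (1,2) | (0,0) | (0,1) | (0,2)
(1,1) | (1,1) | (1,2) | (1,0) | (0,1) | (0,2) | (0,0)
(1,2) | (1,2) | (1,0) | (1,1) | (0,2) | (0,0) | (0,1)


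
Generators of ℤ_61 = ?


g generates ℤ_n iff gcd(g,n) = 1
Prime factors of 61: 61
Generators are g ∈ {1,...,60} not divisible by any of these primes.
Generators: {1, 2, 3, 4, 5, 6, 7, 8, 9, 10, 11, 12, 13, 14, 15, 16, 17, 18, 19, 20, 21, 22, 23, 24, 25, 26, 27, 28, 29, 30, 31, 32, 33, 34, 35, 36, 37, 38, 39, 40, 41, 42, 43, 44, 45, 46, 47, 48, 49, 50, 51, 52, 53, 54, 55, 56, 57, 58, 59, 60}
Number of generators = φ(61) = 60

Generators of ℤ_61 = {1, 2, 3, 4, 5, 6, 7, 8, 9, 10, 11, 12, 13, 14, 15, 16, 17, 18, 19, 20, 21, 22, 23, 24, 25, 26, 27, 28, 29, 30, 31, 32, 33, 34, 35, 36, 37, 38, 39, 40, 41, 42, 43, 44, 45, 46, 47, 48, 49, 50, 51, 52, 53, 54, 55, 56, 57, 58, 59, 60}


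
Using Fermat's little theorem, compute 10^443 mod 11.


Fermat's little theorem: if p is prime and gcd(a,p)=1, then a^(p-1) ≡ 1 (mod p)
p = 11 is prime, gcd(10,11) = 1
Reduce exponent: 443 mod 10 = 3
So 10^443 ≡ 10^3 (mod 11)
10^3 mod 11 = 10

10^443 ≡ 10 (mod 11)


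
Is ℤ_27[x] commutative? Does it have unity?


ℤ_27 has zero divisors (3·9 ≡ 0), and these lift to constant zero divisors in ℤ_27[x]; so not an integral domain
Commutative: Yes
Integral domain: No
Has unity: Yes

ℤ_27[x]: Commutative=Yes, Unity=Yes


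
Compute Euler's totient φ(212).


Factor n: 212 = 2^2 × 53
φ(n) = n · ∏(1 - 1/p) over distinct primes p | n
φ(212) = 212 · (1 - 1/2) · (1 - 1/53) = 104

φ(212) = 104


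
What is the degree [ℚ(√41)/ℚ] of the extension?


√41 has minimal polynomial x² - 41 (irreducible over ℚ since 41 is squarefree)

[ℚ(√41)/ℚ] = 2


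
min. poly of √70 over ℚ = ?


√70 satisfies x² - 70 = 0, irreducible over ℚ since 70 is squarefree

Minimal polynomial: x² - 70


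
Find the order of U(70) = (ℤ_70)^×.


U(n) is the group of units mod n; |U(n)| = φ(n)
|U(70)| = φ(70) = 24

|U(70) = (ℤ_70)^×| = 24


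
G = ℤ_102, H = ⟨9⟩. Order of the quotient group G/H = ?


|⟨9⟩| = n / gcd(9, 102) = 102 / 3 = 34
H is normal (ℤ_102 is abelian).
|G/H| = |G| / |H| = 102 / 34 = 3

|G/H| = 3


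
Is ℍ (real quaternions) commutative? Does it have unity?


quaternion multiplication is non-commutative (ij = k ≠ ji = -k); has unity 1; a division ring but not an integral domain since integral domains are commutative by convention
Commutative: No
Integral domain: No
Has unity: Yes

ℍ (real quaternions): Commutative=No, Unity=Yes


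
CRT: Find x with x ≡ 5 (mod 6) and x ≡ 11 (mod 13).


m₁ = 6, m₂ = 13, gcd = 1, so CRT applies. M = m₁·m₂ = 78
Let M₁ = M/m₁ = 13, M₂ = M/m₂ = 6
Find y₁ ≡ M₁⁻¹ (mod m₁): 13⁻¹ ≡ 1 (mod 6)
Find y₂ ≡ M₂⁻¹ (mod m₂): 6⁻¹ ≡ 11 (mod 13)
x = a₁·M₁·y₁ + a₂·M₂·y₂ = 5·13·1 + 11·6·11 = 791
Reduce mod 78: x ≡ 11
Check: 11 mod 6 = 5 ✓, 11 mod 13 = 11 ✓

x ≡ 11 (mod 78)


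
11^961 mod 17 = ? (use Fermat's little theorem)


Fermat's little theorem: if p is prime and gcd(a,p)=1, then a^(p-1) ≡ 1 (mod p)
p = 17 is prime, gcd(11,17) = 1
Reduce exponent: 961 mod 16 = 1
So 11^961 ≡ 11^1 (mod 17)
11^1 mod 17 = 11

11^961 ≡ 11 (mod 17)


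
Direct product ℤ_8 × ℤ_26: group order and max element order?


|ℤ_8 × ℤ_26| = 8 × 26 = 208
Max element order = lcm(8,26) = 104
Cyclic? No (gcd=2)

|ℤ_8×ℤ_26| = 208, max element order = 104


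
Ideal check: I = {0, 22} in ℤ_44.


Check ideal conditions for I = {0, 22} in ℤ_44:
(1) I is an additive subgroup? Yes
(2) For r ∈ ℤ_44 and a ∈ I: r·a ∈ I? Yes

Yes, I is an ideal of ℤ_44


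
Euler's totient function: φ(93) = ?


Factor n: 93 = 3 × 31
φ(n) = n · ∏(1 - 1/p) over distinct primes p | n
φ(93) = 93 · (1 - 1/3) · (1 - 1/31) = 60

φ(93) = 60


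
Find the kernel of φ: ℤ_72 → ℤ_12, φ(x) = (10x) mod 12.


Kernel = preimage of identity
ker(φ) = {x ∈ ℤ_72 : 10x ≡ 0 (mod 12)}. Since 12 | 72, φ is well-defined. The kernel is the cyclic subgroup ⟨6⟩ of ℤ_72 (order 12), i.e. {0, 6, 12, 18, 24, 30, 36, 42, 48, 54, 60, 66}

ker(φ) = {0, 6, 12, 18, 24, 30, 36, 42, 48, 54, 60, 66}


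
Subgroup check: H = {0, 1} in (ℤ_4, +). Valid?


Subgroup test for H = {0, 1} in (ℤ_4, +):
(1) 0 ∈ H? Yes
(2) Closure: for all a,b ∈ H, (a+b) mod 4 ∈ H? No  [counterexample: 1 + 1 = 2 ∉ H]
(3) Inverses: for all a ∈ H, -a mod 4 ∈ H? No

No, H is not a subgroup of ℤ_4


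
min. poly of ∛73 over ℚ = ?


∛73 satisfies x³ - 73 = 0, irreducible over ℚ (no rational root; 73 is not a perfect cube)

Minimal polynomial: x³ - 73


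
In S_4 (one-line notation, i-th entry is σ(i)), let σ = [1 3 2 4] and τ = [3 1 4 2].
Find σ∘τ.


σ∘τ: apply τ first, then σ
1 →τ 3 →σ 2
2 →τ 1 →σ 1
3 →τ 4 →σ 4
4 →τ 2 →σ 3

σ∘τ = [2 1 4 3]


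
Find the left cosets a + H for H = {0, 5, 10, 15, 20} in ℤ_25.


H = {0, 5, 10, 15, 20}, |H| = 5
Number of cosets = |G|/|H| = 25/5 = 5
0 + H = {0, 5, 10, 15, 20}
1 + H = {1, 6, 11, 16, 21}
2 + H = {2, 7, 12, 17, 22}
3 + H = {3, 8, 13, 18, 23}
4 + H = {4, 9, 14, 19, 24}

Cosets: 0+H={0,5,10,15,20}; 1+H={1,6,11,16,21}; 2+H={2,7,12,17,22}; 3+H={3,8,13,18,23}; 4+H={4,9,14,19,24}


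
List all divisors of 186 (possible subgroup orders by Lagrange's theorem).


Lagrange's theorem: |H| divides |G|
|G| = 186
Divisors of 186: 1, 2, 3, 6, 31, 62, 93, 186

Possible subgroup orders: {1, 2, 3, 6, 31, 62, 93, 186}


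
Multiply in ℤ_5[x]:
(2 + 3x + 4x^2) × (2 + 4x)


Expand and collect like terms; reduce coefficients mod 5:
x^0: 2·2 = 4 ≡ 4 (mod 5)
x^1: 2·4 + 3·2 = 14 ≡ 4 (mod 5)
x^2: 3·4 + 4·2 = 20 ≡ 0 (mod 5)
x^3: 4·4 = 16 ≡ 1 (mod 5)
Result: 4 + 4x + x^3

f · g = 4 + 4x + x^3


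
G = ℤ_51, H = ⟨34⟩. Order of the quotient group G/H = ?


|⟨34⟩| = n / gcd(34, 51) = 51 / 17 = 3
H is normal (ℤ_51 is abelian).
|G/H| = |G| / |H| = 51 / 3 = 17

|G/H| = 17


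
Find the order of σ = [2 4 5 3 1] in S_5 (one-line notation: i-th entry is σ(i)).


Cycle decomposition: (1 2 4 3 5)
Cycle lengths: 5
Order = lcm(5) = 5

ord(σ) = 5


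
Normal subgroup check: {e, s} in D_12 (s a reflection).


H = {e, s} in D_12 (s a reflection)
r·s·r⁻¹ = sr⁻² ≠ s for n ≥ 3, so {e, s} is not closed under conjugation

No, not a normal subgroup


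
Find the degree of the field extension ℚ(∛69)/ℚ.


∛69 has minimal polynomial x³ - 69 (irreducible over ℚ since 69 is not a perfect cube)

[ℚ(∛69)/ℚ] = 3


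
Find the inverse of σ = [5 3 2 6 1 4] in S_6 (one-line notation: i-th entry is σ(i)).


To find σ⁻¹, swap domain and range:
σ(1) = 5 → σ⁻¹(5) = 1
σ(2) = 3 → σ⁻¹(3) = 2
σ(3) = 2 → σ⁻¹(2) = 3
σ(4) = 6 → σ⁻¹(6) = 4
σ(5) = 1 → σ⁻¹(1) = 5
σ(6) = 4 → σ⁻¹(4) = 6

σ⁻¹ = [5 3 2 6 1 4]


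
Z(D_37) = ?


Z(G) = {g ∈ G | gx = xg for all x ∈ G}
For odd n, Z(D_n) = {e}: no nontrivial rotation commutes with all reflections

Z(D_37) = {e}


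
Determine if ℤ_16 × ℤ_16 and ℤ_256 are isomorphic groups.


Comparing ℤ_16 × ℤ_16 and ℤ_256:
gcd(16,16) = 16 ≠ 1. Max element order in ℤ_16×ℤ_16 is lcm(16,16) = 16 < 256, so it has no element of order 256

No, ℤ_16 × ℤ_16 ≇ ℤ_256


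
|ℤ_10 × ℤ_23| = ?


|A × B| = |A| · |B|
|ℤ_10 × ℤ_23| = 10 × 23 = 230

|ℤ_10 × ℤ_23| = 230


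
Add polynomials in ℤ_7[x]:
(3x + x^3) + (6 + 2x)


Add coefficients mod 7:
x^0: 0 + 6 = 6 (mod 7)
x^1: 3 + 2 = 5 (mod 7)
x^2: 0 + 0 = 0 (mod 7)
x^3: 1 + 0 = 1 (mod 7)
Result: 6 + 5x + x^3

f + g = 6 + 5x + x^3


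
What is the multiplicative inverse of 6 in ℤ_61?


Use the extended Euclidean algorithm to write 1 = 6·s + 61·t; then s mod 61 is the inverse.
Euclidean algorithm:
  6 = 0·61 + 6
  61 = 10·6 + 1
  6 = 6·1 + 0
gcd(6,61) = 1
Back-substitution gives: 6·(-10) + 61·(1) = 1
So 6⁻¹ ≡ -10 ≡ 51 (mod 61)
Check: 6 × 51 = 306 ≡ 1 (mod 61) ✓

6⁻¹ ≡ 51 (mod 61)


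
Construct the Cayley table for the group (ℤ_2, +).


Elements: {0, 1}
Operation: addition mod 2
Entry (a, b) = (a + b) mod 2

Cayley table:
  | 0 | 1
0 | 0 | 1
1 | 1 | 0


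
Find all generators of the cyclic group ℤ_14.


g generates ℤ_n iff gcd(g,n) = 1
Checking each g ∈ {1,...,13}:
gcd(1,14) = 1
gcd(2,14) = 2
gcd(3,14) = 1
gcd(4,14) = 2
gcd(5,14) = 1
gcd(6,14) = 2
gcd(7,14) = 7
gcd(8,14) = 2
gcd(9,14) = 1
gcd(10,14) = 2
gcd(11,14) = 1
gcd(12,14) = 2
gcd(13,14) = 1
Generators: {1, 3, 5, 9, 11, 13}
Number of generators = φ(14) = 6

Generators of ℤ_14 = {1, 3, 5, 9, 11, 13}


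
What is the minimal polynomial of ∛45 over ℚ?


∛45 satisfies x³ - 45 = 0, irreducible over ℚ (no rational root; 45 is not a perfect cube)

Minimal polynomial: x³ - 45


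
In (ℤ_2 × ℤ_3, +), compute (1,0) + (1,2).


Operation: componentwise addition mod (2, 3)
(1,0) + (1,2) = ((a₁+b₁) mod 2, (a₂+b₂) mod 3) with a = (1,0), b = (1,2)

(1,0) + (1,2) = (0,2)


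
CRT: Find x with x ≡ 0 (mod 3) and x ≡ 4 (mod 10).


m₁ = 3, m₂ = 10, gcd = 1, so CRT applies. M = m₁·m₂ = 30
Let M₁ = M/m₁ = 10, M₂ = M/m₂ = 3
Find y₁ ≡ M₁⁻¹ (mod m₁): 10⁻¹ ≡ 1 (mod 3)
Find y₂ ≡ M₂⁻¹ (mod m₂): 3⁻¹ ≡ 7 (mod 10)
x = a₁·M₁·y₁ + a₂·M₂·y₂ = 0·10·1 + 4·3·7 = 84
Reduce mod 30: x ≡ 24
Check: 24 mod 3 = 0 ✓, 24 mod 10 = 4 ✓

x ≡ 24 (mod 30)


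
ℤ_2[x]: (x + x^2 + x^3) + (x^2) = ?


Add coefficients mod 2:
x^0: 0 + 0 = 0 (mod 2)
x^1: 1 + 0 = 1 (mod 2)
x^2: 1 + 1 = 0 (mod 2)
x^3: 1 + 0 = 1 (mod 2)
Result: x + x^3

f + g = x + x^3


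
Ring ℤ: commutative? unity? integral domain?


integers form a commutative ring with unity 1; no zero divisors
Commutative: Yes
Integral domain: Yes
Has unity: Yes

ℤ: Commutative=Yes, Unity=Yes


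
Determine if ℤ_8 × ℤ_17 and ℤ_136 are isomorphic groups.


Comparing ℤ_8 × ℤ_17 and ℤ_136:
gcd(8,17) = 1, so ℤ_8 × ℤ_17 ≅ ℤ_136 (CRT)

Yes, ℤ_8 × ℤ_17 ≅ ℤ_136


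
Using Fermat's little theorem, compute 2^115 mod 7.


Fermat's little theorem: if p is prime and gcd(a,p)=1, then a^(p-1) ≡ 1 (mod p)
p = 7 is prime, gcd(2,7) = 1
Reduce exponent: 115 mod 6 = 1
So 2^115 ≡ 2^1 (mod 7)
2^1 mod 7 = 2

2^115 ≡ 2 (mod 7)


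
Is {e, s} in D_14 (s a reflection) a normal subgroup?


H = {e, s} in D_14 (s a reflection)
r·s·r⁻¹ = sr⁻² ≠ s for n ≥ 3, so {e, s} is not closed under conjugation

No, not a normal subgroup


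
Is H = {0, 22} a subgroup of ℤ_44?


Subgroup test for H = {0, 22} in (ℤ_44, +):
(1) 0 ∈ H? Yes
(2) Closure: for all a,b ∈ H, (a+b) mod 44 ∈ H? Yes
(3) Inverses: for all a ∈ H, -a mod 44 ∈ H? Yes

Yes, H is a subgroup of ℤ_44


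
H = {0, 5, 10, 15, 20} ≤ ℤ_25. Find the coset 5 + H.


5 + H = {5 + h (mod 25) : h ∈ H}
5+0=5, 5+5=10, 5+10=15, 5+15=20, 5+20=0
5 + H = {0, 5, 10, 15, 20} = 0 + H

5 + H = {0, 5, 10, 15, 20}


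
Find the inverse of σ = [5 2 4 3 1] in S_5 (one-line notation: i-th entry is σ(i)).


To find σ⁻¹, swap domain and range:
σ(1) = 5 → σ⁻¹(5) = 1
σ(2) = 2 → σ⁻¹(2) = 2
σ(3) = 4 → σ⁻¹(4) = 3
σ(4) = 3 → σ⁻¹(3) = 4
σ(5) = 1 → σ⁻¹(1) = 5

σ⁻¹ = [5 2 4 3 1]


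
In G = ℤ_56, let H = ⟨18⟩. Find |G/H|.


|⟨18⟩| = n / gcd(18, 56) = 56 / 2 = 28
H is normal (ℤ_56 is abelian).
|G/H| = |G| / |H| = 56 / 28 = 2

|G/H| = 2


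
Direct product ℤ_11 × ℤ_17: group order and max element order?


|ℤ_11 × ℤ_17| = 11 × 17 = 187
Max element order = lcm(11,17) = 187
Cyclic? Yes (gcd=1)

|ℤ_11×ℤ_17| = 187, max element order = 187


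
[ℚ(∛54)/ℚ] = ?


∛54 has minimal polynomial x³ - 54 (irreducible over ℚ since 54 is not a perfect cube)

[ℚ(∛54)/ℚ] = 3


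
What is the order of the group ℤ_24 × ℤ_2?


|A × B| = |A| · |B|
|ℤ_24 × ℤ_2| = 24 × 2 = 48

|ℤ_24 × ℤ_2| = 48


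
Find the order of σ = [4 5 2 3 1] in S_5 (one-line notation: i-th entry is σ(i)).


Cycle decomposition: (1 4 3 2 5)
Cycle lengths: 5
Order = lcm(5) = 5

ord(σ) = 5


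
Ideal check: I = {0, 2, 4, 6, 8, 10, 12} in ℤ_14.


Check ideal conditions for I = {0, 2, 4, 6, 8, 10, 12} in ℤ_14:
(1) I is an additive subgroup? Yes
(2) For r ∈ ℤ_14 and a ∈ I: r·a ∈ I? Yes

Yes, I is an ideal of ℤ_14


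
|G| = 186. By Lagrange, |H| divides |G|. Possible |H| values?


Lagrange's theorem: |H| divides |G|
|G| = 186
Divisors of 186: 1, 2, 3, 6, 31, 62, 93, 186

Possible subgroup orders: {1, 2, 3, 6, 31, 62, 93, 186}


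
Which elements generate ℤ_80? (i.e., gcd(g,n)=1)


g generates ℤ_n iff gcd(g,n) = 1
Prime factors of 80: 2, 5
Generators are g ∈ {1,...,79} not divisible by any of these primes.
Generators: {1, 3, 7, 9, 11, 13, 17, 19, 21, 23, 27, 29, 31, 33, 37, 39, 41, 43, 47, 49, 51, 53, 57, 59, 61, 63, 67, 69, 71, 73, 77, 79}
Number of generators = φ(80) = 32

Generators of ℤ_80 = {1, 3, 7, 9, 11, 13, 17, 19, 21, 23, 27, 29, 31, 33, 37, 39, 41, 43, 47, 49, 51, 53, 57, 59, 61, 63, 67, 69, 71, 73, 77, 79}


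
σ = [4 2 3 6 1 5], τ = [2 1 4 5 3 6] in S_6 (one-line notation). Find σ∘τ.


σ∘τ: apply τ first, then σ
1 →τ 2 →σ 2
2 →τ 1 →σ 4
3 →τ 4 →σ 6
4 →τ 5 →σ 1
5 →τ 3 →σ 3
6 →τ 6 →σ 5

σ∘τ = [2 4 6 1 3 5]


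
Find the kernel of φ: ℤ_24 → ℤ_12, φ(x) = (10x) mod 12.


Kernel = preimage of identity
ker(φ) = {x ∈ ℤ_24 : 10x ≡ 0 (mod 12)}. Since 12 | 24, φ is well-defined. The kernel is the cyclic subgroup ⟨6⟩ of ℤ_24 (order 4), i.e. {0, 6, 12, 18}

ker(φ) = {0, 6, 12, 18}


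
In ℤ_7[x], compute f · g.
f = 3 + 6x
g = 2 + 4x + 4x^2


Expand and collect like terms; reduce coefficients mod 7:
x^0: 3·2 = 6 ≡ 6 (mod 7)
x^1: 3·4 + 6·2 = 24 ≡ 3 (mod 7)
x^2: 3·4 + 6·4 = 36 ≡ 1 (mod 7)
x^3: 6·4 = 24 ≡ 3 (mod 7)
Result: 6 + 3x + x^2 + 3x^3

f · g = 6 + 3x + x^2 + 3x^3


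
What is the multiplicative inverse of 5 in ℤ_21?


Use the extended Euclidean algorithm to write 1 = 5·s + 21·t; then s mod 21 is the inverse.
Euclidean algorithm:
  5 = 0·21 + 5
  21 = 4·5 + 1
  5 = 5·1 + 0
gcd(5,21) = 1
Back-substitution gives: 5·(-4) + 21·(1) = 1
So 5⁻¹ ≡ -4 ≡ 17 (mod 21)
Check: 5 × 17 = 85 ≡ 1 (mod 21) ✓

5⁻¹ ≡ 17 (mod 21)


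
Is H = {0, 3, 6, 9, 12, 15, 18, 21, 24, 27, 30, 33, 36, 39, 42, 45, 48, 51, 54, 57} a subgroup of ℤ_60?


Subgroup test for H = {0, 3, 6, 9, 12, 15, 18, 21, 24, 27, 30, 33, 36, 39, 42, 45, 48, 51, 54, 57} in (ℤ_60, +):
(1) 0 ∈ H? Yes
(2) Closure: for all a,b ∈ H, (a+b) mod 60 ∈ H? Yes
(3) Inverses: for all a ∈ H, -a mod 60 ∈ H? Yes

Yes, H is a subgroup of ℤ_60


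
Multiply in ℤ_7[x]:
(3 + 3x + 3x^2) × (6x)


Expand and collect like terms; reduce coefficients mod 7:
x^0: 3·0 = 0 ≡ 0 (mod 7)
x^1: 3·6 + 3·0 = 18 ≡ 4 (mod 7)
x^2: 3·6 + 3·0 = 18 ≡ 4 (mod 7)
x^3: 3·6 = 18 ≡ 4 (mod 7)
Result: 4x + 4x^2 + 4x^3

f · g = 4x + 4x^2 + 4x^3


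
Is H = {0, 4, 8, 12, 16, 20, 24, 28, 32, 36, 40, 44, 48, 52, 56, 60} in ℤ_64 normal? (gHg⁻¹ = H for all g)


H = {0, 4, 8, 12, 16, 20, 24, 28, 32, 36, 40, 44, 48, 52, 56, 60} in ℤ_64
ℤ_64 is abelian; every subgroup of an abelian group is normal

Yes, normal subgroup


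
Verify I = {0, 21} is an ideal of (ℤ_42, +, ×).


Check ideal conditions for I = {0, 21} in ℤ_42:
(1) I is an additive subgroup? Yes
(2) For r ∈ ℤ_42 and a ∈ I: r·a ∈ I? Yes

Yes, I is an ideal of ℤ_42


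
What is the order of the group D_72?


|D_n| = 2n (n rotations and n reflections)
|D_72| = 2×72 = 144

|D_72| = 144


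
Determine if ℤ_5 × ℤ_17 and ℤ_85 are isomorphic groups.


Comparing ℤ_5 × ℤ_17 and ℤ_85:
gcd(5,17) = 1, so ℤ_5 × ℤ_17 ≅ ℤ_85 (CRT)

Yes, ℤ_5 × ℤ_17 ≅ ℤ_85


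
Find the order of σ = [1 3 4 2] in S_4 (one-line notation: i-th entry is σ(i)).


Cycle decomposition: (2 3 4)
Cycle lengths: 3
Order = lcm(3) = 3

ord(σ) = 3


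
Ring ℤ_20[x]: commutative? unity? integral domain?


ℤ_20 has zero divisors (2·10 ≡ 0), and these lift to constant zero divisors in ℤ_20[x]; so not an integral domain
Commutative: Yes
Integral domain: No
Has unity: Yes

ℤ_20[x]: Commutative=Yes, Unity=Yes


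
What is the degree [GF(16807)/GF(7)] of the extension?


GF(16807) = GF(7^5), so the extension degree is 5

[GF(16807)/GF(7)] = 5


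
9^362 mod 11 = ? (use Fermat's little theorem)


Fermat's little theorem: if p is prime and gcd(a,p)=1, then a^(p-1) ≡ 1 (mod p)
p = 11 is prime, gcd(9,11) = 1
Reduce exponent: 362 mod 10 = 2
So 9^362 ≡ 9^2 (mod 11)
9^2 mod 11 = 4

9^362 ≡ 4 (mod 11)


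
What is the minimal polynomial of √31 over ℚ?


√31 satisfies x² - 31 = 0, irreducible over ℚ since 31 is squarefree

Minimal polynomial: x² - 31


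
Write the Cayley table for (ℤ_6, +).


Elements: {0, 1, 2, 3, 4, 5}
Operation: addition mod 6
Entry (a, b) = (a + b) mod 6

Cayley table:
  | 0 | 1 | 2 | 3 | 4 | 5
0 | 0 | 1 | 2 | 3 | 4 | 5
1 | 1 | 2 | 3 | 4 | 5 | 0
2 | 2 | 3 | 4 | 5 | 0 | 1
3 | 3 | 4 | 5 | 0 | 1 | 2
4 | 4 | 5 | 0 | 1 | 2 | 3
5 | 5 | 0 | 1 | 2 | 3 | 4


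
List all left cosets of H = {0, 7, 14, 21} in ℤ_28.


H = {0, 7, 14, 21}, |H| = 4
Number of cosets = |G|/|H| = 28/4 = 7
0 + H = {0, 7, 14, 21}
1 + H = {1, 8, 15, 22}
2 + H = {2, 9, 16, 23}
3 + H = {3, 10, 17, 24}
4 + H = {4, 11, 18, 25}
5 + H = {5, 12, 19, 26}
6 + H = {6, 13, 20, 27}

Cosets: 0+H={0,7,14,21}; 1+H={1,8,15,22}; 2+H={2,9,16,23}; 3+H={3,10,17,24}; 4+H={4,11,18,25}; 5+H={5,12,19,26}; 6+H={6,13,20,27}


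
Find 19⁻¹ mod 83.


Use the extended Euclidean algorithm to write 1 = 19·s + 83·t; then s mod 83 is the inverse.
Euclidean algorithm:
  19 = 0·83 + 19
  83 = 4·19 + 7
  19 = 2·7 + 5
  7 = 1·5 + 2
  5 = 2·2 + 1
  2 = 2·1 + 0
gcd(19,83) = 1
Back-substitution gives: 19·(35) + 83·(-8) = 1
So 19⁻¹ ≡ 35 ≡ 35 (mod 83)
Check: 19 × 35 = 665 ≡ 1 (mod 83) ✓

19⁻¹ ≡ 35 (mod 83)


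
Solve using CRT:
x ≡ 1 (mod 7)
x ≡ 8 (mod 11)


m₁ = 7, m₂ = 11, gcd = 1, so CRT applies. M = m₁·m₂ = 77
Let M₁ = M/m₁ = 11, M₂ = M/m₂ = 7
Find y₁ ≡ M₁⁻¹ (mod m₁): 11⁻¹ ≡ 2 (mod 7)
Find y₂ ≡ M₂⁻¹ (mod m₂): 7⁻¹ ≡ 8 (mod 11)
x = a₁·M₁·y₁ + a₂·M₂·y₂ = 1·11·2 + 8·7·8 = 470
Reduce mod 77: x ≡ 8
Check: 8 mod 7 = 1 ✓, 8 mod 11 = 8 ✓

x ≡ 8 (mod 77)


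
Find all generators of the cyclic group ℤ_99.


g generates ℤ_n iff gcd(g,n) = 1
Prime factors of 99: 3, 11
Generators are g ∈ {1,...,98} not divisible by any of these primes.
Generators: {1, 2, 4, 5, 7, 8, 10, 13, 14, 16, 17, 19, 20, 23, 25, 26, 28, 29, 31, 32, 34, 35, 37, 38, 40, 41, 43, 46, 47, 49, 50, 52, 53, 56, 58, 59, 61, 62, 64, 65, 67, 68, 70, 71, 73, 74, 76, 79, 80, 82, 83, 85, 86, 89, 91, 92, 94, 95, 97, 98}
Number of generators = φ(99) = 60

Generators of ℤ_99 = {1, 2, 4, 5, 7, 8, 10, 13, 14, 16, 17, 19, 20, 23, 25, 26, 28, 29, 31, 32, 34, 35, 37, 38, 40, 41, 43, 46, 47, 49, 50, 52, 53, 56, 58, 59, 61, 62, 64, 65, 67, 68, 70, 71, 73, 74, 76, 79, 80, 82, 83, 85, 86, 89, 91, 92, 94, 95, 97, 98}


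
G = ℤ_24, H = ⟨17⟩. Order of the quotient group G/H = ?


|⟨17⟩| = n / gcd(17, 24) = 24 / 1 = 24
H is normal (ℤ_24 is abelian).
|G/H| = |G| / |H| = 24 / 24 = 1

|G/H| = 1


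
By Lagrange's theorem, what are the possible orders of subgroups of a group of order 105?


Lagrange's theorem: |H| divides |G|
|G| = 105
Divisors of 105: 1, 3, 5, 7, 15, 21, 35, 105

Possible subgroup orders: {1, 3, 5, 7, 15, 21, 35, 105}


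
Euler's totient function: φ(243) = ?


Factor n: 243 = 3^5
φ(n) = n · ∏(1 - 1/p) over distinct primes p | n
φ(243) = 243 · (1 - 1/3) = 162

φ(243) = 162


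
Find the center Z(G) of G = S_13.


Z(G) = {g ∈ G | gx = xg for all x ∈ G}
S_n is non-abelian for n ≥ 3; Z(S_13) is trivial

Z(S_13) = {e}


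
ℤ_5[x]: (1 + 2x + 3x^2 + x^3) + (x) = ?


Add coefficients mod 5:
x^0: 1 + 0 = 1 (mod 5)
x^1: 2 + 1 = 3 (mod 5)
x^2: 3 + 0 = 3 (mod 5)
x^3: 1 + 0 = 1 (mod 5)
Result: 1 + 3x + 3x^2 + x^3

f + g = 1 + 3x + 3x^2 + x^3


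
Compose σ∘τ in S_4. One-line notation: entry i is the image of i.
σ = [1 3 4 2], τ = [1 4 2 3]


σ∘τ: apply τ first, then σ
1 →τ 1 →σ 1
2 →τ 4 →σ 2
3 →τ 2 →σ 3
4 →τ 3 →σ 4

σ∘τ = [1 2 3 4]


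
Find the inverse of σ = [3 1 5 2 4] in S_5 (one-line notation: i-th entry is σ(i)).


To find σ⁻¹, swap domain and range:
σ(1) = 3 → σ⁻¹(3) = 1
σ(2) = 1 → σ⁻¹(1) = 2
σ(3) = 5 → σ⁻¹(5) = 3
σ(4) = 2 → σ⁻¹(2) = 4
σ(5) = 4 → σ⁻¹(4) = 5

σ⁻¹ = [2 4 1 5 3]


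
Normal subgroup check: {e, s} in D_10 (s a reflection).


H = {e, s} in D_10 (s a reflection)
r·s·r⁻¹ = sr⁻² ≠ s for n ≥ 3, so {e, s} is not closed under conjugation

No, not a normal subgroup


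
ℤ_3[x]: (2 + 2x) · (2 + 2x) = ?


Expand and collect like terms; reduce coefficients mod 3:
x^0: 2·2 = 4 ≡ 1 (mod 3)
x^1: 2·2 + 2·2 = 8 ≡ 2 (mod 3)
x^2: 2·2 = 4 ≡ 1 (mod 3)
Result: 1 + 2x + x^2

f · g = 1 + 2x + x^2


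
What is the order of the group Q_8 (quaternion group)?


Q_8 = {±1, ±i, ±j, ±k}
|Q_8| = 8

|Q_8 (quaternion group)| = 8


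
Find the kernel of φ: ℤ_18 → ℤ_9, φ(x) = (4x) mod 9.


Kernel = preimage of identity
ker(φ) = {x ∈ ℤ_18 : 4x ≡ 0 (mod 9)}. Since 9 | 18, φ is well-defined. The kernel is the cyclic subgroup ⟨9⟩ of ℤ_18 (order 2), i.e. {0, 9}

ker(φ) = {0, 9}


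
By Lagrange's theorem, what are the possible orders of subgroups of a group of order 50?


Lagrange's theorem: |H| divides |G|
|G| = 50
Divisors of 50: 1, 2, 5, 10, 25, 50

Possible subgroup orders: {1, 2, 5, 10, 25, 50}


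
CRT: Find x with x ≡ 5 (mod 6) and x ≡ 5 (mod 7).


m₁ = 6, m₂ = 7, gcd = 1, so CRT applies. M = m₁·m₂ = 42
Let M₁ = M/m₁ = 7, M₂ = M/m₂ = 6
Find y₁ ≡ M₁⁻¹ (mod m₁): 7⁻¹ ≡ 1 (mod 6)
Find y₂ ≡ M₂⁻¹ (mod m₂): 6⁻¹ ≡ 6 (mod 7)
x = a₁·M₁·y₁ + a₂·M₂·y₂ = 5·7·1 + 5·6·6 = 215
Reduce mod 42: x ≡ 5
Check: 5 mod 6 = 5 ✓, 5 mod 7 = 5 ✓

x ≡ 5 (mod 42)


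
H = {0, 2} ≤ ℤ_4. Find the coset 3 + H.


3 + H = {3 + h (mod 4) : h ∈ H}
3+0=3, 3+2=1
3 + H = {1, 3} = 1 + H

3 + H = {1, 3}


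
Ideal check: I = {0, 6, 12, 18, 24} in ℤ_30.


Check ideal conditions for I = {0, 6, 12, 18, 24} in ℤ_30:
(1) I is an additive subgroup? Yes
(2) For r ∈ ℤ_30 and a ∈ I: r·a ∈ I? Yes

Yes, I is an ideal of ℤ_30


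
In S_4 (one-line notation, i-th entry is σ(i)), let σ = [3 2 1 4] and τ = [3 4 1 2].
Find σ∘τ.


σ∘τ: apply τ first, then σ
1 →τ 3 →σ 1
2 →τ 4 →σ 4
3 →τ 1 →σ 3
4 →τ 2 →σ 2

σ∘τ = [1 4 3 2]


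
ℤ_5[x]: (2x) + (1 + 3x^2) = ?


Add coefficients mod 5:
x^0: 0 + 1 = 1 (mod 5)
x^1: 2 + 0 = 2 (mod 5)
x^2: 0 + 3 = 3 (mod 5)
Result: 1 + 2x + 3x^2

f + g = 1 + 2x + 3x^2


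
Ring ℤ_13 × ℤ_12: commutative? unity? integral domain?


Direct product ring; commutative with unity (1,1); but (1,0)·(0,1) = (0,0) gives zero divisors, so not an integral domain
Commutative: Yes
Integral domain: No
Has unity: Yes

ℤ_13 × ℤ_12: Commutative=Yes, Unity=Yes


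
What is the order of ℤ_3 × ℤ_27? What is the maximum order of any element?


|ℤ_3 × ℤ_27| = 3 × 27 = 81
Max element order = lcm(3,27) = 27
Cyclic? No (gcd=3)

|ℤ_3×ℤ_27| = 81, max element order = 27


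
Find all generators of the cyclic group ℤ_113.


g generates ℤ_n iff gcd(g,n) = 1
Prime factors of 113: 113
Generators are g ∈ {1,...,112} not divisible by any of these primes.
Generators: {1, 2, 3, 4, 5, 6, 7, 8, 9, 10, 11, 12, 13, 14, 15, 16, 17, 18, 19, 20, 21, 22, 23, 24, 25, 26, 27, 28, 29, 30, 31, 32, 33, 34, 35, 36, 37, 38, 39, 40, 41, 42, 43, 44, 45, 46, 47, 48, 49, 50, 51, 52, 53, 54, 55, 56, 57, 58, 59, 60, 61, 62, 63, 64, 65, 66, 67, 68, 69, 70, 71, 72, 73, 74, 75, 76, 77, 78, 79, 80, 81, 82, 83, 84, 85, 86, 87, 88, 89, 90, 91, 92, 93, 94, 95, 96, 97, 98, 99, 100, 101, 102, 103, 104, 105, 106, 107, 108, 109, 110, 111, 112}
Number of generators = φ(113) = 112

Generators of ℤ_113 = {1, 2, 3, 4, 5, 6, 7, 8, 9, 10, 11, 12, 13, 14, 15, 16, 17, 18, 19, 20, 21, 22, 23, 24, 25, 26, 27, 28, 29, 30, 31, 32, 33, 34, 35, 36, 37, 38, 39, 40, 41, 42, 43, 44, 45, 46, 47, 48, 49, 50, 51, 52, 53, 54, 55, 56, 57, 58, 59, 60, 61, 62, 63, 64, 65, 66, 67, 68, 69, 70, 71, 72, 73, 74, 75, 76, 77, 78, 79, 80, 81, 82, 83, 84, 85, 86, 87, 88, 89, 90, 91, 92, 93, 94, 95, 96, 97, 98, 99, 100, 101, 102, 103, 104, 105, 106, 107, 108, 109, 110, 111, 112}


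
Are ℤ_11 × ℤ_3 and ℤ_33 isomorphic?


Comparing ℤ_11 × ℤ_3 and ℤ_33:
gcd(11,3) = 1, so ℤ_11 × ℤ_3 ≅ ℤ_33 (CRT)

Yes, ℤ_11 × ℤ_3 ≅ ℤ_33


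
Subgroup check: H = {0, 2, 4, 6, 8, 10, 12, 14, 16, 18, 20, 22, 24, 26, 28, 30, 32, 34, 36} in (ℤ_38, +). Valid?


Subgroup test for H = {0, 2, 4, 6, 8, 10, 12, 14, 16, 18, 20, 22, 24, 26, 28, 30, 32, 34, 36} in (ℤ_38, +):
(1) 0 ∈ H? Yes
(2) Closure: for all a,b ∈ H, (a+b) mod 38 ∈ H? Yes
(3) Inverses: for all a ∈ H, -a mod 38 ∈ H? Yes

Yes, H is a subgroup of ℤ_38


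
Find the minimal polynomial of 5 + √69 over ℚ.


Let α = 5 + √69. Then α - 5 = √69, so (α - 5)² = 69, giving α² - 10α - 44 = 0. Degree 2 and α ∉ ℚ, so this is the minimal polynomial.

Minimal polynomial: x² - 10x - 44


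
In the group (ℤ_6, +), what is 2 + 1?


Operation: addition mod 6
2 + 1 = (a + b) mod 6 with a = 2, b = 1

2 + 1 = 3


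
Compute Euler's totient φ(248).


Factor n: 248 = 2^3 × 31
φ(n) = n · ∏(1 - 1/p) over distinct primes p | n
φ(248) = 248 · (1 - 1/2) · (1 - 1/31) = 120

φ(248) = 120


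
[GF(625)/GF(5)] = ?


GF(625) = GF(5^4), so the extension degree is 4

[GF(625)/GF(5)] = 4


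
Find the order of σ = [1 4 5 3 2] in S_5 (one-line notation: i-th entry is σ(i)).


Cycle decomposition: (2 4 3 5)
Cycle lengths: 4
Order = lcm(4) = 4

ord(σ) = 4


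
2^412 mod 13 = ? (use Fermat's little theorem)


Fermat's little theorem: if p is prime and gcd(a,p)=1, then a^(p-1) ≡ 1 (mod p)
p = 13 is prime, gcd(2,13) = 1
Reduce exponent: 412 mod 12 = 4
So 2^412 ≡ 2^4 (mod 13)
2^4 mod 13 = 3

2^412 ≡ 3 (mod 13)


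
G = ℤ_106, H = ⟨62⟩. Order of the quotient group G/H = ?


|⟨62⟩| = n / gcd(62, 106) = 106 / 2 = 53
H is normal (ℤ_106 is abelian).
|G/H| = |G| / |H| = 106 / 53 = 2

|G/H| = 2


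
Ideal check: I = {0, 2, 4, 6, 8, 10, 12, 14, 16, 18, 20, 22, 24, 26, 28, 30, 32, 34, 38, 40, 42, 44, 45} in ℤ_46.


Check ideal conditions for I = {0, 2, 4, 6, 8, 10, 12, 14, 16, 18, 20, 22, 24, 26, 28, 30, 32, 34, 38, 40, 42, 44, 45} in ℤ_46:
(1) I is an additive subgroup? No
(2) For r ∈ ℤ_46 and a ∈ I: r·a ∈ I? No  [counterexample: r=2, a=18, r·a mod 46 = 36 ∉ I]

No, I is not an ideal of ℤ_46


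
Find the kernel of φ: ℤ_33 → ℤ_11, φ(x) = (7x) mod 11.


Kernel = preimage of identity
ker(φ) = {x ∈ ℤ_33 : 7x ≡ 0 (mod 11)}. Since 11 | 33, φ is well-defined. The kernel is the cyclic subgroup ⟨11⟩ of ℤ_33 (order 3), i.e. {0, 11, 22}

ker(φ) = {0, 11, 22}


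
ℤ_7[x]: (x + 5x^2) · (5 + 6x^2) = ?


Expand and collect like terms; reduce coefficients mod 7:
x^0: 0·5 = 0 ≡ 0 (mod 7)
x^1: 0·0 + 1·5 = 5 ≡ 5 (mod 7)
x^2: 0·6 + 1·0 + 5·5 = 25 ≡ 4 (mod 7)
x^3: 1·6 + 5·0 = 6 ≡ 6 (mod 7)
x^4: 5·6 = 30 ≡ 2 (mod 7)
Result: 5x + 4x^2 + 6x^3 + 2x^4

f · g = 5x + 4x^2 + 6x^3 + 2x^4


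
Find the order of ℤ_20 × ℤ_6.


|A × B| = |A| · |B|
|ℤ_20 × ℤ_6| = 20 × 6 = 120

|ℤ_20 × ℤ_6| = 120


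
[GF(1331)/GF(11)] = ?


GF(1331) = GF(11^3), so the extension degree is 3

[GF(1331)/GF(11)] = 3


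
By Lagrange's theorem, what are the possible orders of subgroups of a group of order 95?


Lagrange's theorem: |H| divides |G|
|G| = 95
Divisors of 95: 1, 5, 19, 95

Possible subgroup orders: {1, 5, 19, 95}


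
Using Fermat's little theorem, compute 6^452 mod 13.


Fermat's little theorem: if p is prime and gcd(a,p)=1, then a^(p-1) ≡ 1 (mod p)
p = 13 is prime, gcd(6,13) = 1
Reduce exponent: 452 mod 12 = 8
So 6^452 ≡ 6^8 (mod 13)
6^8 mod 13 = 3

6^452 ≡ 3 (mod 13)


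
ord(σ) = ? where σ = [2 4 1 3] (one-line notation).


Cycle decomposition: (1 2 4 3)
Cycle lengths: 4
Order = lcm(4) = 4

ord(σ) = 4


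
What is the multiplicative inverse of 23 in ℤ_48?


Use the extended Euclidean algorithm to write 1 = 23·s + 48·t; then s mod 48 is the inverse.
Euclidean algorithm:
  23 = 0·48 + 23
  48 = 2·23 + 2
  23 = 11·2 + 1
  2 = 2·1 + 0
gcd(23,48) = 1
Back-substitution gives: 23·(23) + 48·(-11) = 1
So 23⁻¹ ≡ 23 ≡ 23 (mod 48)
Check: 23 × 23 = 529 ≡ 1 (mod 48) ✓

23⁻¹ ≡ 23 (mod 48)


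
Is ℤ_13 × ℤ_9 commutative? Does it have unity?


Direct product ring; commutative with unity (1,1); but (1,0)·(0,1) = (0,0) gives zero divisors, so not an integral domain
Commutative: Yes
Integral domain: No
Has unity: Yes

ℤ_13 × ℤ_9: Commutative=Yes, Unity=Yes


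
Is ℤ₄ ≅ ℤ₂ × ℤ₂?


Comparing ℤ₄ and ℤ₂ × ℤ₂:
ℤ₄ has an element of order 4; ℤ₂×ℤ₂ has exponent 2

No, ℤ₄ ≇ ℤ₂ × ℤ₂


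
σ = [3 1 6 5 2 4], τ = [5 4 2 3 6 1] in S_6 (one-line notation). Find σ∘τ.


σ∘τ: apply τ first, then σ
1 →τ 5 →σ 2
2 →τ 4 →σ 5
3 →τ 2 →σ 1
4 →τ 3 →σ 6
5 →τ 6 →σ 4
6 →τ 1 →σ 3

σ∘τ = [2 5 1 6 4 3]


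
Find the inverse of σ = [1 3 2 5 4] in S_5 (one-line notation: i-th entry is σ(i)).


To find σ⁻¹, swap domain and range:
σ(1) = 1 → σ⁻¹(1) = 1
σ(2) = 3 → σ⁻¹(3) = 2
σ(3) = 2 → σ⁻¹(2) = 3
σ(4) = 5 → σ⁻¹(5) = 4
σ(5) = 4 → σ⁻¹(4) = 5

σ⁻¹ = [1 3 2 5 4]


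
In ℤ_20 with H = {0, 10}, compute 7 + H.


7 + H = {7 + h (mod 20) : h ∈ H}
7+0=7, 7+10=17

7 + H = {7, 17}


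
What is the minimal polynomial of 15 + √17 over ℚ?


Let α = 15 + √17. Then α - 15 = √17, so (α - 15)² = 17, giving α² - 30α + 208 = 0. Degree 2 and α ∉ ℚ, so this is the minimal polynomial.

Minimal polynomial: x² - 30x + 208


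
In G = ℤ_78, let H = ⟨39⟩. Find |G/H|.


|⟨39⟩| = n / gcd(39, 78) = 78 / 39 = 2
H is normal (ℤ_78 is abelian).
|G/H| = |G| / |H| = 78 / 2 = 39

|G/H| = 39


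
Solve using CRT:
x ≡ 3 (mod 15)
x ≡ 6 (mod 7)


m₁ = 15, m₂ = 7, gcd = 1, so CRT applies. M = m₁·m₂ = 105
Let M₁ = M/m₁ = 7, M₂ = M/m₂ = 15
Find y₁ ≡ M₁⁻¹ (mod m₁): 7⁻¹ ≡ 13 (mod 15)
Find y₂ ≡ M₂⁻¹ (mod m₂): 15⁻¹ ≡ 1 (mod 7)
x = a₁·M₁·y₁ + a₂·M₂·y₂ = 3·7·13 + 6·15·1 = 363
Reduce mod 105: x ≡ 48
Check: 48 mod 15 = 3 ✓, 48 mod 7 = 6 ✓

x ≡ 48 (mod 105)


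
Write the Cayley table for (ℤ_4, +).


Elements: {0, 1, 2, 3}
Operation: addition mod 4
Entry (a, b) = (a + b) mod 4

Cayley table:
  | 0 | 1 | 2 | 3
0 | 0 | 1 | 2 | 3
1 | 1 | 2 | 3 | 0
2 | 2 | 3 | 0 | 1
3 | 3 | 0 | 1 | 2


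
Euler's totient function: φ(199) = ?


Factor n: 199 = 199
φ(n) = n · ∏(1 - 1/p) over distinct primes p | n
φ(199) = 199 · (1 - 1/199) = 198

φ(199) = 198


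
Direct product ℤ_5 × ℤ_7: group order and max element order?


|ℤ_5 × ℤ_7| = 5 × 7 = 35
Max element order = lcm(5,7) = 35
Cyclic? Yes (gcd=1)

|ℤ_5×ℤ_7| = 35, max element order = 35


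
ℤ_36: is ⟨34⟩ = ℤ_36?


g generates ℤ_n iff gcd(g, n) = 1
gcd(34, 36) = 2
Since gcd = 2 ≠ 1, ⟨34⟩ has order 18 < 36, so 34 is not a generator.

No, 34 does not generate ℤ_36


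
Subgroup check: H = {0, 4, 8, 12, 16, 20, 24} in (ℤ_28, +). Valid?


Subgroup test for H = {0, 4, 8, 12, 16, 20, 24} in (ℤ_28, +):
(1) 0 ∈ H? Yes
(2) Closure: for all a,b ∈ H, (a+b) mod 28 ∈ H? Yes
(3) Inverses: for all a ∈ H, -a mod 28 ∈ H? Yes

Yes, H is a subgroup of ℤ_28


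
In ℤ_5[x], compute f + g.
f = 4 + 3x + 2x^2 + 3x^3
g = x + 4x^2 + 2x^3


Add coefficients mod 5:
x^0: 4 + 0 = 4 (mod 5)
x^1: 3 + 1 = 4 (mod 5)
x^2: 2 + 4 = 1 (mod 5)
x^3: 3 + 2 = 0 (mod 5)
Result: 4 + 4x + x^2

f + g = 4 + 4x + x^2


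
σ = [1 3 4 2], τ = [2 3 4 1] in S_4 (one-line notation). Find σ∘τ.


σ∘τ: apply τ first, then σ
1 →τ 2 →σ 3
2 →τ 3 →σ 4
3 →τ 4 →σ 2
4 →τ 1 →σ 1

σ∘τ = [3 4 2 1]


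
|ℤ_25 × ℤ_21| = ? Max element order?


|ℤ_25 × ℤ_21| = 25 × 21 = 525
Max element order = lcm(25,21) = 525
Cyclic? Yes (gcd=1)

|ℤ_25×ℤ_21| = 525, max element order = 525


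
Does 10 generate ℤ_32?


g generates ℤ_n iff gcd(g, n) = 1
gcd(10, 32) = 2
Since gcd = 2 ≠ 1, ⟨10⟩ has order 16 < 32, so 10 is not a generator.

No, 10 does not generate ℤ_32


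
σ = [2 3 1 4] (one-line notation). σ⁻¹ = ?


To find σ⁻¹, swap domain and range:
σ(1) = 2 → σ⁻¹(2) = 1
σ(2) = 3 → σ⁻¹(3) = 2
σ(3) = 1 → σ⁻¹(1) = 3
σ(4) = 4 → σ⁻¹(4) = 4

σ⁻¹ = [3 1 2 4]


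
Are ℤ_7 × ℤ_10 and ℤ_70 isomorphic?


Comparing ℤ_7 × ℤ_10 and ℤ_70:
gcd(7,10) = 1, so ℤ_7 × ℤ_10 ≅ ℤ_70 (CRT)

Yes, ℤ_7 × ℤ_10 ≅ ℤ_70


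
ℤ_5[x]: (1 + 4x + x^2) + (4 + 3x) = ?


Add coefficients mod 5:
x^0: 1 + 4 = 0 (mod 5)
x^1: 4 + 3 = 2 (mod 5)
x^2: 1 + 0 = 1 (mod 5)
Result: 2x + x^2

f + g = 2x + x^2


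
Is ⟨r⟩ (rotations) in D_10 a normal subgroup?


H = ⟨r⟩ (rotations) in D_10
The rotation subgroup ⟨r⟩ has index 2 in D_10, so it is normal

Yes, normal subgroup


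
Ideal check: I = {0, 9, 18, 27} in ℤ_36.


Check ideal conditions for I = {0, 9, 18, 27} in ℤ_36:
(1) I is an additive subgroup? Yes
(2) For r ∈ ℤ_36 and a ∈ I: r·a ∈ I? Yes

Yes, I is an ideal of ℤ_36


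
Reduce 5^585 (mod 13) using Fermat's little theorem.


Fermat's little theorem: if p is prime and gcd(a,p)=1, then a^(p-1) ≡ 1 (mod p)
p = 13 is prime, gcd(5,13) = 1
Reduce exponent: 585 mod 12 = 9
So 5^585 ≡ 5^9 (mod 13)
5^9 mod 13 = 5

5^585 ≡ 5 (mod 13)


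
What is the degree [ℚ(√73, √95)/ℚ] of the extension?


[ℚ(√73,√95):ℚ] = [ℚ(√73,√95):ℚ(√73)]·[ℚ(√73):ℚ] = 2·2 = 4

[ℚ(√73, √95)/ℚ] = 4


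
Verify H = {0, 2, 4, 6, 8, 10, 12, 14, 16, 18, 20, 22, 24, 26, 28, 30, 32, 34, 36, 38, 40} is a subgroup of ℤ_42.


Subgroup test for H = {0, 2, 4, 6, 8, 10, 12, 14, 16, 18, 20, 22, 24, 26, 28, 30, 32, 34, 36, 38, 40} in (ℤ_42, +):
(1) 0 ∈ H? Yes
(2) Closure: for all a,b ∈ H, (a+b) mod 42 ∈ H? Yes
(3) Inverses: for all a ∈ H, -a mod 42 ∈ H? Yes

Yes, H is a subgroup of ℤ_42


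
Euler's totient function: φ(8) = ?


φ(n) = count of k ∈ {1,...,n} with gcd(k,n)=1
Coprimes to 8: {1, 3, 5, 7}
Count: 4

φ(8) = 4


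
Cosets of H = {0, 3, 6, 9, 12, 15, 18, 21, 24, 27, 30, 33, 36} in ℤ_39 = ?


H = {0, 3, 6, 9, 12, 15, 18, 21, 24, 27, 30, 33, 36}, |H| = 13
Number of cosets = |G|/|H| = 39/13 = 3
0 + H = {0, 3, 6, 9, 12, 15, 18, 21, 24, 27, 30, 33, 36}
1 + H = {1, 4, 7, 10, 13, 16, 19, 22, 25, 28, 31, 34, 37}
2 + H = {2, 5, 8, 11, 14, 17, 20, 23, 26, 29, 32, 35, 38}

Cosets: 0+H={0,3,6,9,12,15,18,21,24,27,30,33,36}; 1+H={1,4,7,10,13,16,19,22,25,28,31,34,37}; 2+H={2,5,8,11,14,17,20,23,26,29,32,35,38}


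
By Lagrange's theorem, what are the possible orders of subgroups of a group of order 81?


Lagrange's theorem: |H| divides |G|
|G| = 81
Divisors of 81: 1, 3, 9, 27, 81

Possible subgroup orders: {1, 3, 9, 27, 81}


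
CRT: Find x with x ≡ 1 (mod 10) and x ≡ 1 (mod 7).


m₁ = 10, m₂ = 7, gcd = 1, so CRT applies. M = m₁·m₂ = 70
Let M₁ = M/m₁ = 7, M₂ = M/m₂ = 10
Find y₁ ≡ M₁⁻¹ (mod m₁): 7⁻¹ ≡ 3 (mod 10)
Find y₂ ≡ M₂⁻¹ (mod m₂): 10⁻¹ ≡ 5 (mod 7)
x = a₁·M₁·y₁ + a₂·M₂·y₂ = 1·7·3 + 1·10·5 = 71
Reduce mod 70: x ≡ 1
Check: 1 mod 10 = 1 ✓, 1 mod 7 = 1 ✓

x ≡ 1 (mod 70)


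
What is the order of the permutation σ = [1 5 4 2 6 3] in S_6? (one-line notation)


Cycle decomposition: (2 5 6 3 4)
Cycle lengths: 5
Order = lcm(5) = 5

ord(σ) = 5


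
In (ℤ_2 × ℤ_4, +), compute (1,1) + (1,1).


Operation: componentwise addition mod (2, 4)
(1,1) + (1,1) = ((a₁+b₁) mod 2, (a₂+b₂) mod 4) with a = (1,1), b = (1,1)

(1,1) + (1,1) = (0,2)


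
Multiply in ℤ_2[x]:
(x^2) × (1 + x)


Expand and collect like terms; reduce coefficients mod 2:
x^0: 0·1 = 0 ≡ 0 (mod 2)
x^1: 0·1 + 0·1 = 0 ≡ 0 (mod 2)
x^2: 0·1 + 1·1 = 1 ≡ 1 (mod 2)
x^3: 1·1 = 1 ≡ 1 (mod 2)
Result: x^2 + x^3

f · g = x^2 + x^3


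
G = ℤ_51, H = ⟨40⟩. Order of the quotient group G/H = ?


|⟨40⟩| = n / gcd(40, 51) = 51 / 1 = 51
H is normal (ℤ_51 is abelian).
|G/H| = |G| / |H| = 51 / 51 = 1

|G/H| = 1


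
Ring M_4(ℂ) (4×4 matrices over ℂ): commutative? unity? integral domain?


Matrix multiplication is non-commutative for n ≥ 2; the identity matrix I is the unity; singular matrices give zero divisors, so not an integral domain
Commutative: No
Integral domain: No
Has unity: Yes

M_4(ℂ) (4×4 matrices over ℂ): Commutative=No, Unity=Yes


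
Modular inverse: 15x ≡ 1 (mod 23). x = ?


Use the extended Euclidean algorithm to write 1 = 15·s + 23·t; then s mod 23 is the inverse.
Euclidean algorithm:
  15 = 0·23 + 15
  23 = 1·15 + 8
  15 = 1·8 + 7
  8 = 1·7 + 1
  7 = 7·1 + 0
gcd(15,23) = 1
Back-substitution gives: 15·(-3) + 23·(2) = 1
So 15⁻¹ ≡ -3 ≡ 20 (mod 23)
Check: 15 × 20 = 300 ≡ 1 (mod 23) ✓

15⁻¹ ≡ 20 (mod 23)


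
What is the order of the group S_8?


|S_n| = n! (number of permutations of n symbols)
|S_8| = 8! = 40320

|S_8| = 40320


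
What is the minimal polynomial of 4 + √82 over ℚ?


Let α = 4 + √82. Then α - 4 = √82, so (α - 4)² = 82, giving α² - 8α - 66 = 0. Degree 2 and α ∉ ℚ, so this is the minimal polynomial.

Minimal polynomial: x² - 8x - 66


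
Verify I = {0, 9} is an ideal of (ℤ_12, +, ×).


Check ideal conditions for I = {0, 9} in ℤ_12:
(1) I is an additive subgroup? No
(2) For r ∈ ℤ_12 and a ∈ I: r·a ∈ I? No  [counterexample: r=2, a=9, r·a mod 12 = 6 ∉ I]

No, I is not an ideal of ℤ_12


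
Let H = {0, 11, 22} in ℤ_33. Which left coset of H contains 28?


28 + H = {28 + h (mod 33) : h ∈ H}
28+0=28, 28+11=6, 28+22=17
28 + H = {6, 17, 28} = 6 + H

28 + H = {6, 17, 28}


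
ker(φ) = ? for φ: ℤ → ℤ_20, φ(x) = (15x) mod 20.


Kernel = preimage of identity
ker(φ) = {x ∈ ℤ : 15x ≡ 0 (mod 20)}. gcd(15,20) = 5, so 15x ≡ 0 (mod 20) ⟺ x ≡ 0 (mod 20/5 = 4). Hence ker(φ) = 4ℤ

ker(φ) = 4ℤ


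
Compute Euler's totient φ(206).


Factor n: 206 = 2 × 103
φ(n) = n · ∏(1 - 1/p) over distinct primes p | n
φ(206) = 206 · (1 - 1/2) · (1 - 1/103) = 102

φ(206) = 102
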